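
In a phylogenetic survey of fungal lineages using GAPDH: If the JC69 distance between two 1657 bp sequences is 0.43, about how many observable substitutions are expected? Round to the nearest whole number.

Invert JC69: p = (3/4)(1 − e^(−4d/3)) = 0.75 × (1 − e^(-0.573333)) = 0.75 × (1 − 0.563644) = 0.327267.
Expected differing sites = pL ≈ 0.327267 × 1657 = 542.281419 ≈ 542.

542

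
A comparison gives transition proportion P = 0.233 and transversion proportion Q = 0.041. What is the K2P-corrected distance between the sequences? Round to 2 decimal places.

Under the Kimura two-parameter model, d = −½ ln(1 − 2P − Q) − ¼ ln(1 − 2Q).
1 − 2P − Q = 0.493, giving −½ ln(0.493) = 0.353623.
1 − 2Q = 0.918, giving −¼ ln(0.918) = 0.021389.
d = 0.353623 + 0.021389 = 0.375012.

0.38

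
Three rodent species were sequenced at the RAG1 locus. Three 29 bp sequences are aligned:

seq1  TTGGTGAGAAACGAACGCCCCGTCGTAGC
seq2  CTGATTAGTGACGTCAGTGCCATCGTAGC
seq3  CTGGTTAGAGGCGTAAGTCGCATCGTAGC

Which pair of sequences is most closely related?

seq2 and seq3

seq1–seq2: 11/29 differ, p = 0.379, d = 0.529.
seq1–seq3: 9/29 differ, p = 0.310, d = 0.401.
seq2–seq3: 6/29 differ, p = 0.207, d = 0.242.
The smallest distance is between seq2 and seq3.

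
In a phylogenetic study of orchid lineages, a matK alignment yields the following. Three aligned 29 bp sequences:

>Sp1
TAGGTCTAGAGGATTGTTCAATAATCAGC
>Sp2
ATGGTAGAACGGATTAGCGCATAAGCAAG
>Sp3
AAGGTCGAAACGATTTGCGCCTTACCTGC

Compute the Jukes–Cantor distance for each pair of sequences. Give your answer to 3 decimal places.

Sp1–Sp2: 14/29 sites differ → p ≈ 0.482759, d = −0.75 ln(1 − 0.643679) = 0.773942 ≈ 0.774.
Sp1–Sp3: 13/29 sites differ → p ≈ 0.448276, d = −0.75 ln(1 − 0.597701) = 0.682920 ≈ 0.683.
Sp2–Sp3: 11/29 sites differ → p ≈ 0.37931, d = −0.75 ln(1 − 0.505747) = 0.528531 ≈ 0.529.

d(Sp1,Sp2) = 0.774, d(Sp1,Sp3) = 0.683, d(Sp2,Sp3) = 0.529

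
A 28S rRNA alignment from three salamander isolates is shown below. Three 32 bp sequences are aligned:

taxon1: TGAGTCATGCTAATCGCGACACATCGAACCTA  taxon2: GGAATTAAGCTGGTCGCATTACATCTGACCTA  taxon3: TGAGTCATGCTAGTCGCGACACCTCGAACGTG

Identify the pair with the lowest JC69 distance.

taxon1 and taxon3

taxon1–taxon2: 11/32 differ, p = 0.344, d = 0.460.
taxon1–taxon3: 4/32 differ, p = 0.125, d = 0.137.
taxon2–taxon3: 13/32 differ, p = 0.406, d = 0.585.
The smallest distance is between taxon1 and taxon3.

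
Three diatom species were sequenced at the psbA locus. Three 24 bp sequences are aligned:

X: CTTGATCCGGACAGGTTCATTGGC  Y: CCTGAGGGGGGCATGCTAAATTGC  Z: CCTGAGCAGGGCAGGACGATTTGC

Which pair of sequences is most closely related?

X–Y: 10/24 differ, p = 0.417, d = 0.608.
X–Z: 8/24 differ, p = 0.333, d = 0.441.
Y–Z: 7/24 differ, p = 0.292, d = 0.369.
The smallest distance is between Y and Z.

Y and Z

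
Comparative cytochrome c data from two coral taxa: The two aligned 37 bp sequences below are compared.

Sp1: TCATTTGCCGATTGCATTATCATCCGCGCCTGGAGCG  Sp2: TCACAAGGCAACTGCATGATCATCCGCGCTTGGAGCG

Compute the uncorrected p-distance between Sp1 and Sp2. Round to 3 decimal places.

The sequences differ at 8 of 37 positions (sites 4, 5, 6, 8, 10, 12, 18, 30).
p = 8/37 = 0.216216… ≈ 0.216 (to 3 d.p.).

0.216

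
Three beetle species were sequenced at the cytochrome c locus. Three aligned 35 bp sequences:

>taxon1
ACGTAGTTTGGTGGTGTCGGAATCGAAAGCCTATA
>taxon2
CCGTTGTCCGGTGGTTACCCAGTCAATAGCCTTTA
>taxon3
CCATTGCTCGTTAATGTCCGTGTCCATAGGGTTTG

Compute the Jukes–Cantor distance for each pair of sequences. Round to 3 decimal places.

taxon1–taxon2: 12/35 sites differ → p ≈ 0.342857, d = −0.75 ln(1 − 0.457143) = 0.458182 ≈ 0.458.
taxon1–taxon3: 17/35 sites differ → p ≈ 0.485714, d = −0.75 ln(1 − 0.647619) = 0.782282 ≈ 0.782.
taxon2–taxon3: 14/35 sites differ → p = 0.4, d = −0.75 ln(1 − 0.533333) = 0.571605 ≈ 0.572.

d(taxon1,taxon2) = 0.458, d(taxon1,taxon3) = 0.782, d(taxon2,taxon3) = 0.572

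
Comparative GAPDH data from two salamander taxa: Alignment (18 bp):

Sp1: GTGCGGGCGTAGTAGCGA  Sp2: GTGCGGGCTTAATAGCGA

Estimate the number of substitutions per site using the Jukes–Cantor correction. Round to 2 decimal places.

0.12

The sequences differ at 2 of 18 sites (9, 12), so p = 2/18 ≈ 0.111111.
d = −(3/4) ln(1 − 4p/3) = −0.75 ln(1 − 0.148148) = −0.75 ln(0.851852)
  = −0.75 × (-0.160342) = 0.120257 substitutions/site.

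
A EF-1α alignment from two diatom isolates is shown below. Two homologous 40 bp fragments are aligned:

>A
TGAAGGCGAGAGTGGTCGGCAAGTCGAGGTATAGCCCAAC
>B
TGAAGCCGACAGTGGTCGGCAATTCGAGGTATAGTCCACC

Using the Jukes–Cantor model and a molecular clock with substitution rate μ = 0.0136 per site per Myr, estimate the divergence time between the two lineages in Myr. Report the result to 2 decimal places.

5.03

The sequences differ at 5 of 40 sites (6, 10, 23, 35, 39), so p = 5/40 = 0.125.
d = −(3/4) ln(1 − 4p/3) = −0.75 ln(1 − 0.166667) = −0.75 ln(0.833333)
  = −0.75 × (-0.182322) = 0.136742 substitutions/site.
Under a molecular clock d = 2μt, so t = d/(2μ) = 0.136742 / (2 × 0.0136) = 5.03 Myr.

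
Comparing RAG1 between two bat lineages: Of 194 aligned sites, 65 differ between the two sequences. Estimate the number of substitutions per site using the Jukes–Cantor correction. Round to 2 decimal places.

0.44

p = 65/194 ≈ 0.335052.
d = −(3/4) ln(1 − 4p/3) = −0.75 ln(1 − 0.446736) = −0.75 ln(0.553264)
  = −0.75 × (-0.591920) = 0.443940 substitutions/site.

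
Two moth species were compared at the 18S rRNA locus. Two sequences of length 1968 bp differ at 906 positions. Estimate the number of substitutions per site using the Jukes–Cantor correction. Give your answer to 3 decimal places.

0.714

p = 906/1968 ≈ 0.460366.
d = −(3/4) ln(1 − 4p/3) = −0.75 ln(1 − 0.613821) = −0.75 ln(0.386179)
  = −0.75 × (-0.951454) = 0.713591 substitutions/site.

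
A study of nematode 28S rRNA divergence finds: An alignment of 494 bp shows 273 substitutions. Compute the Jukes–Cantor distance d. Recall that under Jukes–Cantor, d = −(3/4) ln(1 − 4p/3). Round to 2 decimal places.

p = 273/494 ≈ 0.552632.
d = −(3/4) ln(1 − 4p/3) = −0.75 ln(1 − 0.736843) = −0.75 ln(0.263157)
  = −0.75 × (-1.335004) = 1.001253 substitutions/site.

1.00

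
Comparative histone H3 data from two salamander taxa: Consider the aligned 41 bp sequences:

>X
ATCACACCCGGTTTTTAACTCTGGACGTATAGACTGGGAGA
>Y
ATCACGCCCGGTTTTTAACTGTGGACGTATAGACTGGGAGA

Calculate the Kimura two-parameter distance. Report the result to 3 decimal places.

Of 41 sites, 1 differences are transitions and 1 are transversions, so P = 1/41 ≈ 0.02439 and Q = 1/41 ≈ 0.02439.
Under the Kimura two-parameter model, d = −½ ln(1 − 2P − Q) − ¼ ln(1 − 2Q).
1 − 2P − Q = 0.92683, giving −½ ln(0.92683) = 0.037993.
1 − 2Q = 0.95122, giving −¼ ln(0.95122) = 0.012502.
d = 0.037993 + 0.012502 = 0.050495.

0.050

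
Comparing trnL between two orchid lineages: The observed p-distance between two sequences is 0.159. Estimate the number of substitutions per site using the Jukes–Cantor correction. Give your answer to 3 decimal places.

d = −(3/4) ln(1 − 4p/3) = −0.75 ln(1 − 0.212) = −0.75 ln(0.788)
  = −0.75 × (-0.238257) = 0.178693 substitutions/site.

0.179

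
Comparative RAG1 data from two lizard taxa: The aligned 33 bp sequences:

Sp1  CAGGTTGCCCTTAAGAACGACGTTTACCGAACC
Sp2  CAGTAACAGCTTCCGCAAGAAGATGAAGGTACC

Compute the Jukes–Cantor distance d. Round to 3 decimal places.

0.780

The sequences differ at 16 of 33 sites, so p = 16/33 ≈ 0.484848.
d = −(3/4) ln(1 − 4p/3) = −0.75 ln(1 − 0.646464) = −0.75 ln(0.353536)
  = −0.75 × (-1.039770) = 0.779828 substitutions/site.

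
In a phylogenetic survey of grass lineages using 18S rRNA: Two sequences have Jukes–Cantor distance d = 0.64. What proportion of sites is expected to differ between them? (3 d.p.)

p = (3/4)(1 − e^(−4d/3)) = 0.75 × (1 − e^(-0.853333)) = 0.75 × (1 − 0.425993) = 0.430505.

0.431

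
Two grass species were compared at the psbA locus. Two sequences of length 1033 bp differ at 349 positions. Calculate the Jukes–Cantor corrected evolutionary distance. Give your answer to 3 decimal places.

p = 349/1033 ≈ 0.337851.
d = −(3/4) ln(1 − 4p/3) = −0.75 ln(1 − 0.450468) = −0.75 ln(0.549532)
  = −0.75 × (-0.598688) = 0.449016 substitutions/site.

0.449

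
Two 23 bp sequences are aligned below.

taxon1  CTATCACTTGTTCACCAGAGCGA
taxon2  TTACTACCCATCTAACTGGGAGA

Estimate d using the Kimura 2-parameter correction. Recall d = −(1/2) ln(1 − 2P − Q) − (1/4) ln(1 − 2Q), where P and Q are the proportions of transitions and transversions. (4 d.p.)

Of 23 sites, 9 differences are transitions and 3 are transversions, so P = 9/23 ≈ 0.391304 and Q = 3/23 ≈ 0.130435.
Under the Kimura two-parameter model, d = −½ ln(1 − 2P − Q) − ¼ ln(1 − 2Q).
1 − 2P − Q = 0.086957, giving −½ ln(0.086957) = 1.221171.
1 − 2Q = 0.73913, giving −¼ ln(0.73913) = 0.075570.
d = 1.221171 + 0.075570 = 1.296741.

1.2967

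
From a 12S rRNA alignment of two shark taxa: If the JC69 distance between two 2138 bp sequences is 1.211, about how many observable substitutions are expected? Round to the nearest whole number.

1284

Invert JC69: p = (3/4)(1 − e^(−4d/3)) = 0.75 × (1 − e^(-1.614667)) = 0.75 × (1 − 0.198957) = 0.600782.
Expected differing sites = pL ≈ 0.600782 × 2138 = 1284.471916 ≈ 1284.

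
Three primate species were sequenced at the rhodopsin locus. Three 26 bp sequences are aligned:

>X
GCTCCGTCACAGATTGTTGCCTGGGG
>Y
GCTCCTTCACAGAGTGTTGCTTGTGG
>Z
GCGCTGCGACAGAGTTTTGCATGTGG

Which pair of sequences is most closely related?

X–Y: 4/26 differ, p = 0.154, d = 0.172.
X–Z: 8/26 differ, p = 0.308, d = 0.396.
Y–Z: 7/26 differ, p = 0.269, d = 0.334.
The smallest distance is between X and Y.

X and Y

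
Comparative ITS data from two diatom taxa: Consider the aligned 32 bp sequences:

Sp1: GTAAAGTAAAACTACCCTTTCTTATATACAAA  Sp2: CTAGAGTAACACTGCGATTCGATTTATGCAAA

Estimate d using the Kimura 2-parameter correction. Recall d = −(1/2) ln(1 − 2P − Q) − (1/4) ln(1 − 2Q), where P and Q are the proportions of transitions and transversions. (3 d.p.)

Of 32 sites, 4 differences are transitions and 7 are transversions, so P = 4/32 = 0.125 and Q = 7/32 = 0.21875.
Under the Kimura two-parameter model, d = −½ ln(1 − 2P − Q) − ¼ ln(1 − 2Q).
1 − 2P − Q = 0.53125, giving −½ ln(0.53125) = 0.316261.
1 − 2Q = 0.5625, giving −¼ ln(0.5625) = 0.143841.
d = 0.316261 + 0.143841 = 0.460102.

0.460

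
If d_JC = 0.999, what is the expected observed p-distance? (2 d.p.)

0.55

p = (3/4)(1 − e^(−4d/3)) = 0.75 × (1 − e^(-1.332)) = 0.75 × (1 − 0.263949) = 0.552038.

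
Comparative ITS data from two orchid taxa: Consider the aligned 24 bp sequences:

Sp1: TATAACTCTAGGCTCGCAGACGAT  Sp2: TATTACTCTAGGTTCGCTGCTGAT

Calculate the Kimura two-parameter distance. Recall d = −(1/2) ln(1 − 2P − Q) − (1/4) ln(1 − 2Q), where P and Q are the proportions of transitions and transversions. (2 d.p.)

0.24

Of 24 sites, 2 differences are transitions and 3 are transversions, so P = 2/24 ≈ 0.083333 and Q = 3/24 = 0.125.
Under the Kimura two-parameter model, d = −½ ln(1 − 2P − Q) − ¼ ln(1 − 2Q).
1 − 2P − Q = 0.708334, giving −½ ln(0.708334) = 0.172420.
1 − 2Q = 0.75, giving −¼ ln(0.75) = 0.071921.
d = 0.172420 + 0.071921 = 0.244341.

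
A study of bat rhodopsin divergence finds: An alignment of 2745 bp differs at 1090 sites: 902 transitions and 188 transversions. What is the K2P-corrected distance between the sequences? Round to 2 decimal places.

0.68

P = 902/2745 ≈ 0.328597 and Q = 188/2745 ≈ 0.068488.
Under the Kimura two-parameter model, d = −½ ln(1 − 2P − Q) − ¼ ln(1 − 2Q).
1 − 2P − Q = 0.274318, giving −½ ln(0.274318) = 0.646734.
1 − 2Q = 0.863024, giving −¼ ln(0.863024) = 0.036828.
d = 0.646734 + 0.036828 = 0.683562.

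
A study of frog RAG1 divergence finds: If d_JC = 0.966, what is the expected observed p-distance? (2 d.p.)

0.54

p = (3/4)(1 − e^(−4d/3)) = 0.75 × (1 − e^(-1.288)) = 0.75 × (1 − 0.275822) = 0.543134.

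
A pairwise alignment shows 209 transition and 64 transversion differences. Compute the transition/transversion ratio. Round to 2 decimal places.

3.27

R = 209/64 = 3.265625 ≈ 3.27 (to 2 d.p.).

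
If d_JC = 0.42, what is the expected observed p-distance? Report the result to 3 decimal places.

0.322

p = (3/4)(1 − e^(−4d/3)) = 0.75 × (1 − e^(-0.56)) = 0.75 × (1 − 0.571209) = 0.321593.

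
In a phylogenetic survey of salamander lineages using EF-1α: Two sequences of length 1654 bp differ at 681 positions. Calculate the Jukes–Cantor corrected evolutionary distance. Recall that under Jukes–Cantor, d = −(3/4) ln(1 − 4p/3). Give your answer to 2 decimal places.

0.60

p = 681/1654 ≈ 0.411729.
d = −(3/4) ln(1 − 4p/3) = −0.75 ln(1 − 0.548972) = −0.75 ln(0.451028)
  = −0.75 × (-0.796226) = 0.597170 substitutions/site.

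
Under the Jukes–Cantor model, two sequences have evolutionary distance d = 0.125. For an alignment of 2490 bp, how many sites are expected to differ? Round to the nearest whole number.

287

Invert JC69: p = (3/4)(1 − e^(−4d/3)) = 0.75 × (1 − e^(-0.166667)) = 0.75 × (1 − 0.846481) = 0.115139.
Expected differing sites = pL ≈ 0.115139 × 2490 = 286.69611 ≈ 287.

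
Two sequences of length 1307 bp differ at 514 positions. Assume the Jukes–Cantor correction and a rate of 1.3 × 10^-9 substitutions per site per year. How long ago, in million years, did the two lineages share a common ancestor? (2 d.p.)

214.35

p = 514/1307 ≈ 0.393267.
d = −(3/4) ln(1 − 4p/3) = −0.75 ln(1 − 0.524356) = −0.75 ln(0.475644)
  = −0.75 × (-0.743086) = 0.557315 substitutions/site.
Under a molecular clock d = 2μt, so t = d/(2μ) = 0.557315 / (2 × 1.3 × 10^-9) = 214.35 million years.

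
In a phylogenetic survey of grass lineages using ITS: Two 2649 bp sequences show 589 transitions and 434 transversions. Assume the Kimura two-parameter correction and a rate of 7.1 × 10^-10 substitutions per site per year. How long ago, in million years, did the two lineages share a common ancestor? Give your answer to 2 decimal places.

400.12

P = 589/2649 ≈ 0.222348 and Q = 434/2649 ≈ 0.163835.
Under the Kimura two-parameter model, d = −½ ln(1 − 2P − Q) − ¼ ln(1 − 2Q).
1 − 2P − Q = 0.391469, giving −½ ln(0.391469) = 0.468924.
1 − 2Q = 0.67233, giving −¼ ln(0.67233) = 0.099251.
d = 0.468924 + 0.099251 = 0.568175.
Under a molecular clock d = 2μt, so t = d/(2μ) = 0.568175 / (2 × 7.1 × 10^-10) = 400.12 million years.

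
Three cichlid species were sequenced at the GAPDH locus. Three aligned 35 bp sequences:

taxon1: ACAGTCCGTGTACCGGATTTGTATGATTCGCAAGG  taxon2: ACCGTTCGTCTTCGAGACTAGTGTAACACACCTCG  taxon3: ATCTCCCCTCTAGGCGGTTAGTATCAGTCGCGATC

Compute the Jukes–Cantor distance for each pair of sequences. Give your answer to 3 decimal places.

d(taxon1,taxon2) = 0.705, d(taxon1,taxon3) = 0.705, d(taxon2,taxon3) = 0.965

taxon1–taxon2: 16/35 sites differ → p ≈ 0.457143, d = −0.75 ln(1 − 0.609524) = 0.705292 ≈ 0.705.
taxon1–taxon3: 16/35 sites differ → p ≈ 0.457143, d = −0.75 ln(1 − 0.609524) = 0.705292 ≈ 0.705.
taxon2–taxon3: 19/35 sites differ → p ≈ 0.542857, d = −0.75 ln(1 − 0.723809) = 0.964997 ≈ 0.965.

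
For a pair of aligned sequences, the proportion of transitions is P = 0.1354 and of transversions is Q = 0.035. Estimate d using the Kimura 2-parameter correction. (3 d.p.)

Under the Kimura two-parameter model, d = −½ ln(1 − 2P − Q) − ¼ ln(1 − 2Q).
1 − 2P − Q = 0.6942, giving −½ ln(0.6942) = 0.182498.
1 − 2Q = 0.93, giving −¼ ln(0.93) = 0.018143.
d = 0.182498 + 0.018143 = 0.200641.

0.201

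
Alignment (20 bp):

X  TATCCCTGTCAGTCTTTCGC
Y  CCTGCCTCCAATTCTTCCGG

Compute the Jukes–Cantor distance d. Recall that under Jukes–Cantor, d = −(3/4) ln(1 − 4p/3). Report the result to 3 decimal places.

0.687

The sequences differ at 9 of 20 sites (1, 2, 4, 8, 9, 10, 12, 17, 20), so p = 9/20 = 0.45.
d = −(3/4) ln(1 − 4p/3) = −0.75 ln(1 − 0.6) = −0.75 ln(0.4)
  = −0.75 × (-0.916291) = 0.687218 substitutions/site.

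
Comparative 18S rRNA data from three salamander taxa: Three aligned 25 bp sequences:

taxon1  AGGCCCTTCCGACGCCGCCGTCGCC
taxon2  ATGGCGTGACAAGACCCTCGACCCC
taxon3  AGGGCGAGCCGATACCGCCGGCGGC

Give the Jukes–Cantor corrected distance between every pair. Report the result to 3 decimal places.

taxon1–taxon2: 12/25 sites differ → p = 0.48, d = −0.75 ln(1 − 0.64) = 0.766238 ≈ 0.766.
taxon1–taxon3: 8/25 sites differ → p = 0.32, d = −0.75 ln(1 − 0.426667) = 0.417216 ≈ 0.417.
taxon2–taxon3: 10/25 sites differ → p = 0.4, d = −0.75 ln(1 − 0.533333) = 0.571605 ≈ 0.572.

d(taxon1,taxon2) = 0.766, d(taxon1,taxon3) = 0.417, d(taxon2,taxon3) = 0.572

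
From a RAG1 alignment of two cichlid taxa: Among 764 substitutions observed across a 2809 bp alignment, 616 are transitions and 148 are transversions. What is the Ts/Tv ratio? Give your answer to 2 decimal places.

4.16

R = 616/148 = 4.162162… ≈ 4.16 (to 2 d.p.).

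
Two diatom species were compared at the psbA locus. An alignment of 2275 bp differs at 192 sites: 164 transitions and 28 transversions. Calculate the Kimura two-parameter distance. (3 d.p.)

0.091

P = 164/2275 ≈ 0.072088 and Q = 28/2275 ≈ 0.012308.
Under the Kimura two-parameter model, d = −½ ln(1 − 2P − Q) − ¼ ln(1 − 2Q).
1 − 2P − Q = 0.843516, giving −½ ln(0.843516) = 0.085088.
1 − 2Q = 0.975384, giving −¼ ln(0.975384) = 0.006231.
d = 0.085088 + 0.006231 = 0.091319.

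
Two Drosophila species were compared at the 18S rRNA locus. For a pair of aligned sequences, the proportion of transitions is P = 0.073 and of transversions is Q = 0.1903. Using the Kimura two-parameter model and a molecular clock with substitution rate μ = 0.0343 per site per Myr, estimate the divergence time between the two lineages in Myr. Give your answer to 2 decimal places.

4.73

Under the Kimura two-parameter model, d = −½ ln(1 − 2P − Q) − ¼ ln(1 − 2Q).
1 − 2P − Q = 0.6637, giving −½ ln(0.6637) = 0.204963.
1 − 2Q = 0.6194, giving −¼ ln(0.6194) = 0.119751.
d = 0.204963 + 0.119751 = 0.324714.
Under a molecular clock d = 2μt, so t = d/(2μ) = 0.324714 / (2 × 0.0343) = 4.73 Myr.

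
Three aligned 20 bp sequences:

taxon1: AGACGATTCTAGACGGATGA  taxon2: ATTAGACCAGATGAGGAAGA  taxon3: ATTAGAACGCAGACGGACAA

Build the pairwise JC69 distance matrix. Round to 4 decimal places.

d(taxon1,taxon2) = 0.9913, d(taxon1,taxon3) = 0.6872, d(taxon2,taxon3) = 0.5716

taxon1–taxon2: 11/20 sites differ → p = 0.55, d = −0.75 ln(1 − 0.733333) = 0.991316 ≈ 0.9913.
taxon1–taxon3: 9/20 sites differ → p = 0.45, d = −0.75 ln(1 − 0.6) = 0.687218 ≈ 0.6872.
taxon2–taxon3: 8/20 sites differ → p = 0.4, d = −0.75 ln(1 − 0.533333) = 0.571605 ≈ 0.5716.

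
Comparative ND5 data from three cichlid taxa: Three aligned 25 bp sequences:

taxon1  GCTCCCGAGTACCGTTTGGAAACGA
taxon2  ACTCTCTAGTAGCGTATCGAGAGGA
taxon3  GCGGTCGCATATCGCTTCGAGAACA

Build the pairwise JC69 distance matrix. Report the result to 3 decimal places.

d(taxon1,taxon2) = 0.417, d(taxon1,taxon3) = 0.663, d(taxon2,taxon3) = 0.663

taxon1–taxon2: 8/25 sites differ → p = 0.32, d = −0.75 ln(1 − 0.426667) = 0.417216 ≈ 0.417.
taxon1–taxon3: 11/25 sites differ → p = 0.44, d = −0.75 ln(1 − 0.586667) = 0.662626 ≈ 0.663.
taxon2–taxon3: 11/25 sites differ → p = 0.44, d = −0.75 ln(1 − 0.586667) = 0.662626 ≈ 0.663.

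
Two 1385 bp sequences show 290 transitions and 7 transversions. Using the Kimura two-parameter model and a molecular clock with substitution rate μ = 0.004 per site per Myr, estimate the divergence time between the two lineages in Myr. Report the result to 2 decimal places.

P = 290/1385 ≈ 0.209386 and Q = 7/1385 ≈ 0.005054.
Under the Kimura two-parameter model, d = −½ ln(1 − 2P − Q) − ¼ ln(1 − 2Q).
1 − 2P − Q = 0.576174, giving −½ ln(0.576174) = 0.275673.
1 − 2Q = 0.989892, giving −¼ ln(0.989892) = 0.002540.
d = 0.275673 + 0.002540 = 0.278213.
Under a molecular clock d = 2μt, so t = d/(2μ) = 0.278213 / (2 × 0.004) = 34.78 Myr.

34.78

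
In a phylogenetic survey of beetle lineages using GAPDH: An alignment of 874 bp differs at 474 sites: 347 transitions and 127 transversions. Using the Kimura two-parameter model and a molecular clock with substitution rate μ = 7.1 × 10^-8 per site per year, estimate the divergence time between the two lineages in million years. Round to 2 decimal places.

10.47

P = 347/874 ≈ 0.397025 and Q = 127/874 ≈ 0.145309.
Under the Kimura two-parameter model, d = −½ ln(1 − 2P − Q) − ¼ ln(1 − 2Q).
1 − 2P − Q = 0.060641, giving −½ ln(0.060641) = 1.401392.
1 − 2Q = 0.709382, giving −¼ ln(0.709382) = 0.085840.
d = 1.401392 + 0.085840 = 1.487232.
Under a molecular clock d = 2μt, so t = d/(2μ) = 1.487232 / (2 × 7.1 × 10^-8) = 10.47 million years.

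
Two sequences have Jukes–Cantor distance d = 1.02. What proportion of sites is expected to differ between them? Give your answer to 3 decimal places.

p = (3/4)(1 − e^(−4d/3)) = 0.75 × (1 − e^(-1.36)) = 0.75 × (1 − 0.256661) = 0.557504.

0.558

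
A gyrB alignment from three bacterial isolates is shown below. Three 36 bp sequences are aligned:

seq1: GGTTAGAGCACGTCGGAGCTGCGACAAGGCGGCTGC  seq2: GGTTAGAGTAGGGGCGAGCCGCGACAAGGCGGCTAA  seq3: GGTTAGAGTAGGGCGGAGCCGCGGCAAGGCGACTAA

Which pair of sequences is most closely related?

seq2 and seq3

seq1–seq2: 8/36 differ, p = 0.222, d = 0.264.
seq1–seq3: 8/36 differ, p = 0.222, d = 0.264.
seq2–seq3: 4/36 differ, p = 0.111, d = 0.120.
The smallest distance is between seq2 and seq3.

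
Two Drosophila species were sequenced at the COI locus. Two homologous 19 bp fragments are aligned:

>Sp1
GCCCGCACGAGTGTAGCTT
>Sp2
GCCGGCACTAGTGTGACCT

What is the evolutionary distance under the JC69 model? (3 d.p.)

0.324

The sequences differ at 5 of 19 sites (4, 9, 15, 16, 18), so p = 5/19 ≈ 0.263158.
d = −(3/4) ln(1 − 4p/3) = −0.75 ln(1 − 0.350877) = −0.75 ln(0.649123)
  = −0.75 × (-0.432133) = 0.324100 substitutions/site.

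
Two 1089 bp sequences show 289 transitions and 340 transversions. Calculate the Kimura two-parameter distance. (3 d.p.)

1.171

P = 289/1089 ≈ 0.265381 and Q = 340/1089 ≈ 0.312213.
Under the Kimura two-parameter model, d = −½ ln(1 − 2P − Q) − ¼ ln(1 − 2Q).
1 − 2P − Q = 0.157025, giving −½ ln(0.157025) = 0.925675.
1 − 2Q = 0.375574, giving −¼ ln(0.375574) = 0.244825.
d = 0.925675 + 0.244825 = 1.170500.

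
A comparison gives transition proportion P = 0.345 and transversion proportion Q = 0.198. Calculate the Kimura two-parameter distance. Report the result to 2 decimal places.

Under the Kimura two-parameter model, d = −½ ln(1 − 2P − Q) − ¼ ln(1 − 2Q).
1 − 2P − Q = 0.112, giving −½ ln(0.112) = 1.094628.
1 − 2Q = 0.604, giving −¼ ln(0.604) = 0.126045.
d = 1.094628 + 0.126045 = 1.220673.

1.22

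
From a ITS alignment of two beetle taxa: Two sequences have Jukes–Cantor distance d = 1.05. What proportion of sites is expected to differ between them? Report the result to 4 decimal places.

p = (3/4)(1 − e^(−4d/3)) = 0.75 × (1 − e^(-1.4)) = 0.75 × (1 − 0.246597) = 0.565052.

0.5651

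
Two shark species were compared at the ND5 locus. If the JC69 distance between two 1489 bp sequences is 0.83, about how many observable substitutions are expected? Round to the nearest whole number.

747

Invert JC69: p = (3/4)(1 − e^(−4d/3)) = 0.75 × (1 − e^(-1.106667)) = 0.75 × (1 − 0.330659) = 0.502006.
Expected differing sites = pL ≈ 0.502006 × 1489 = 747.486934 ≈ 747.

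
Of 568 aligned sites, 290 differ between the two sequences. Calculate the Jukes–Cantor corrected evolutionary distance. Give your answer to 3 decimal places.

p = 290/568 ≈ 0.510563.
d = −(3/4) ln(1 − 4p/3) = −0.75 ln(1 − 0.680751) = −0.75 ln(0.319249)
  = −0.75 × (-1.141784) = 0.856338 substitutions/site.

0.856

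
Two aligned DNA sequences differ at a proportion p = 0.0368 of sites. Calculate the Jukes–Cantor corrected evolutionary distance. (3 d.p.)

0.038

d = −(3/4) ln(1 − 4p/3) = −0.75 ln(1 − 0.049067) = −0.75 ln(0.950933)
  = −0.75 × (-0.050312) = 0.037734 substitutions/site.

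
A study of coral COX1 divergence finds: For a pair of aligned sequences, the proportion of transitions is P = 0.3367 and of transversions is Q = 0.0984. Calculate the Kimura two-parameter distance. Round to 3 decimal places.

Under the Kimura two-parameter model, d = −½ ln(1 − 2P − Q) − ¼ ln(1 − 2Q).
1 − 2P − Q = 0.2282, giving −½ ln(0.2282) = 0.738766.
1 − 2Q = 0.8032, giving −¼ ln(0.8032) = 0.054788.
d = 0.738766 + 0.054788 = 0.793554.

0.794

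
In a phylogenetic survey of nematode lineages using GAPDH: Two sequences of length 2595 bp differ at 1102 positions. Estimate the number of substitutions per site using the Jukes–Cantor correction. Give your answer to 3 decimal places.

0.626

p = 1102/2595 ≈ 0.424663.
d = −(3/4) ln(1 − 4p/3) = −0.75 ln(1 − 0.566217) = −0.75 ln(0.433783)
  = −0.75 × (-0.835211) = 0.626408 substitutions/site.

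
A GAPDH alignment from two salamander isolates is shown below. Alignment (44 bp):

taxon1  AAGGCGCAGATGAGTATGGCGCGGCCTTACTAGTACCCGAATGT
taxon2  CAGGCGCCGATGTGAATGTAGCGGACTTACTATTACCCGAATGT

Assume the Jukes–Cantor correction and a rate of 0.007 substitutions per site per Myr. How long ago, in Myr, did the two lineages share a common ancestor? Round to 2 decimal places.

14.87

The sequences differ at 8 of 44 sites (1, 8, 13, 15, 19, 20, 25, 33), so p = 8/44 ≈ 0.181818.
d = −(3/4) ln(1 − 4p/3) = −0.75 ln(1 − 0.242424) = −0.75 ln(0.757576)
  = −0.75 × (-0.277631) = 0.208223 substitutions/site.
Under a molecular clock d = 2μt, so t = d/(2μ) = 0.208223 / (2 × 0.007) = 14.87 Myr.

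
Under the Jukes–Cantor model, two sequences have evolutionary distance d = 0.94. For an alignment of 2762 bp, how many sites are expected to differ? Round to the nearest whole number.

Invert JC69: p = (3/4)(1 − e^(−4d/3)) = 0.75 × (1 − e^(-1.253333)) = 0.75 × (1 − 0.285551) = 0.535837.
Expected differing sites = pL ≈ 0.535837 × 2762 = 1479.981794 ≈ 1480.

1480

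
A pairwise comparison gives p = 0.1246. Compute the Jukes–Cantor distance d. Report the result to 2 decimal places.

d = −(3/4) ln(1 − 4p/3) = −0.75 ln(1 − 0.166133) = −0.75 ln(0.833867)
  = −0.75 × (-0.181681) = 0.136261 substitutions/site.

0.14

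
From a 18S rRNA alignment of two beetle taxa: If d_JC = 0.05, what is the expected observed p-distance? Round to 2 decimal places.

p = (3/4)(1 − e^(−4d/3)) = 0.75 × (1 − e^(-0.066667)) = 0.75 × (1 − 0.935507) = 0.048370.

0.05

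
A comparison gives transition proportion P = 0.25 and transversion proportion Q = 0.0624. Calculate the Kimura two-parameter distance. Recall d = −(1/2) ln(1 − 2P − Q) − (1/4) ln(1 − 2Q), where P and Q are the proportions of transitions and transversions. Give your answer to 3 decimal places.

Under the Kimura two-parameter model, d = −½ ln(1 − 2P − Q) − ¼ ln(1 − 2Q).
1 − 2P − Q = 0.4376, giving −½ ln(0.4376) = 0.413225.
1 − 2Q = 0.8752, giving −¼ ln(0.8752) = 0.033326.
d = 0.413225 + 0.033326 = 0.446551.

0.447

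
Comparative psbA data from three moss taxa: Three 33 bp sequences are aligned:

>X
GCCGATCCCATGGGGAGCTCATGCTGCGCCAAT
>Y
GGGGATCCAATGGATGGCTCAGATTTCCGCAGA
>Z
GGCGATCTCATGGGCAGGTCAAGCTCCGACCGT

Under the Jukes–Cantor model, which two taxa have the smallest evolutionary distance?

X and Z

X–Y: 14/33 differ, p = 0.424, d = 0.625.
X–Z: 9/33 differ, p = 0.273, d = 0.339.
Y–Z: 15/33 differ, p = 0.455, d = 0.699.
The smallest distance is between X and Z.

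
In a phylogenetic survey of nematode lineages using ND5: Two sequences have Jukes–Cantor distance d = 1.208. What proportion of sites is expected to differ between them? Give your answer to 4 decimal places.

0.6002

p = (3/4)(1 − e^(−4d/3)) = 0.75 × (1 − e^(-1.610667)) = 0.75 × (1 − 0.199754) = 0.600185.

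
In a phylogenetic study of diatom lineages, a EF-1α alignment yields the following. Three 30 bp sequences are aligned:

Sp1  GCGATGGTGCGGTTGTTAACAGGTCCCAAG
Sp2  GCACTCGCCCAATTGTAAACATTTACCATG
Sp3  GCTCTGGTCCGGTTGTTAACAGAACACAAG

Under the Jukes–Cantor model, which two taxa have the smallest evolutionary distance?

Sp1–Sp2: 12/30 differ, p = 0.400, d = 0.572.
Sp1–Sp3: 6/30 differ, p = 0.200, d = 0.233.
Sp2–Sp3: 12/30 differ, p = 0.400, d = 0.572.
The smallest distance is between Sp1 and Sp3.

Sp1 and Sp3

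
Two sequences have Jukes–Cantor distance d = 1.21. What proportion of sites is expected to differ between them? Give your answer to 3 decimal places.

p = (3/4)(1 − e^(−4d/3)) = 0.75 × (1 − e^(-1.613333)) = 0.75 × (1 − 0.199222) = 0.600584.

0.601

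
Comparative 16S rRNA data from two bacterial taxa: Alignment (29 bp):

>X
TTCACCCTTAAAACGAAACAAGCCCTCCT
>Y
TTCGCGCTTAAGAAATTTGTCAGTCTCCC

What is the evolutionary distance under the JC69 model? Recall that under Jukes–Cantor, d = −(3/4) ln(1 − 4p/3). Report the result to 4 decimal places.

The sequences differ at 15 of 29 sites, so p = 15/29 ≈ 0.517241.
d = −(3/4) ln(1 − 4p/3) = −0.75 ln(1 − 0.689655) = −0.75 ln(0.310345)
  = −0.75 × (-1.170071) = 0.877553 substitutions/site.

0.8776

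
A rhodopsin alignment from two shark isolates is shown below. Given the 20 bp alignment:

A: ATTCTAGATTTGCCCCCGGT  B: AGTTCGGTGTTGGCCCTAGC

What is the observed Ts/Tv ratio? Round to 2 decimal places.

1.50

Transitions are A↔G and C↔T; transversions are all other mismatches.
Transitions: 6. Transversions: 4.
R = 6/4 = 1.50.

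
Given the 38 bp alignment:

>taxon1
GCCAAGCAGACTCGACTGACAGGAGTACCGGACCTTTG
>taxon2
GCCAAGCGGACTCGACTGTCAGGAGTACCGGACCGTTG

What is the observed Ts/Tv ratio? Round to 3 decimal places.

0.500

Transitions are A↔G and C↔T; transversions are all other mismatches.
Transitions: 1. Transversions: 2.
R = 1/2 = 0.500.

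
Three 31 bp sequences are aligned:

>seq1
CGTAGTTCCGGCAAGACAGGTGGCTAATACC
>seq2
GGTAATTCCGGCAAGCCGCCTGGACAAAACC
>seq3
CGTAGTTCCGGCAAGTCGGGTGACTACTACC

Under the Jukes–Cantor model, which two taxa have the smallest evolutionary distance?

seq1 and seq3

seq1–seq2: 9/31 differ, p = 0.290, d = 0.367.
seq1–seq3: 4/31 differ, p = 0.129, d = 0.142.
seq2–seq3: 10/31 differ, p = 0.323, d = 0.422.
The smallest distance is between seq1 and seq3.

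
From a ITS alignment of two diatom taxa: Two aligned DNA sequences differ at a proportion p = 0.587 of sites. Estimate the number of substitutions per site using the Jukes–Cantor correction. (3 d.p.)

d = −(3/4) ln(1 − 4p/3) = −0.75 ln(1 − 0.782667) = −0.75 ln(0.217333)
  = −0.75 × (-1.526325) = 1.144744 substitutions/site.

1.145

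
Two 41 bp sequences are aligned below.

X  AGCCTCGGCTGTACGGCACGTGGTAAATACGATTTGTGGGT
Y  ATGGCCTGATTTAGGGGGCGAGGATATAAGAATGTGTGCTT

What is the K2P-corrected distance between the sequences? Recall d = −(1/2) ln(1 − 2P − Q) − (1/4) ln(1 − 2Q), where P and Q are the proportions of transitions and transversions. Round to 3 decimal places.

Of 41 sites, 3 differences are transitions and 17 are transversions, so P = 3/41 ≈ 0.073171 and Q = 17/41 ≈ 0.414634.
Under the Kimura two-parameter model, d = −½ ln(1 − 2P − Q) − ¼ ln(1 − 2Q).
1 − 2P − Q = 0.439024, giving −½ ln(0.439024) = 0.411601.
1 − 2Q = 0.170732, giving −¼ ln(0.170732) = 0.441915.
d = 0.411601 + 0.441915 = 0.853516.

0.854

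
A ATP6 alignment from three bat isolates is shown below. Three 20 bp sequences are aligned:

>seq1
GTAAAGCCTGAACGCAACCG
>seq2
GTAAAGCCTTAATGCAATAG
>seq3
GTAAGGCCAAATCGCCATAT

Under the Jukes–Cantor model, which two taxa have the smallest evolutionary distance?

seq1 and seq2

seq1–seq2: 4/20 differ, p = 0.200, d = 0.233.
seq1–seq3: 8/20 differ, p = 0.400, d = 0.572.
seq2–seq3: 7/20 differ, p = 0.350, d = 0.471.
The smallest distance is between seq1 and seq2.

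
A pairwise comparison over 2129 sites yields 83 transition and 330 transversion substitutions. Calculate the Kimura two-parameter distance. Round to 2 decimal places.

P = 83/2129 ≈ 0.038985 and Q = 330/2129 ≈ 0.155002.
Under the Kimura two-parameter model, d = −½ ln(1 − 2P − Q) − ¼ ln(1 − 2Q).
1 − 2P − Q = 0.767028, giving −½ ln(0.767028) = 0.132616.
1 − 2Q = 0.689996, giving −¼ ln(0.689996) = 0.092767.
d = 0.132616 + 0.092767 = 0.225383.

0.23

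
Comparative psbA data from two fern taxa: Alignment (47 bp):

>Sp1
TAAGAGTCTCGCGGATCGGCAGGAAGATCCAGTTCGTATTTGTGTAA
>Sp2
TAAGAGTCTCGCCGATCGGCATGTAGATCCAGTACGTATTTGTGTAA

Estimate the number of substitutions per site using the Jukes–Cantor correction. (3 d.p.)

The sequences differ at 4 of 47 sites (13, 22, 24, 34), so p = 4/47 ≈ 0.085106.
d = −(3/4) ln(1 − 4p/3) = −0.75 ln(1 − 0.113475) = −0.75 ln(0.886525)
  = −0.75 × (-0.120446) = 0.090335 substitutions/site.

0.090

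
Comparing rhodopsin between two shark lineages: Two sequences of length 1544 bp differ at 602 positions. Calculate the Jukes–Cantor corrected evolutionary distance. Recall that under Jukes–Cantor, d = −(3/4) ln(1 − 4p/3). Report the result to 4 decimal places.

p = 602/1544 ≈ 0.389896.
d = −(3/4) ln(1 − 4p/3) = −0.75 ln(1 − 0.519861) = −0.75 ln(0.480139)
  = −0.75 × (-0.733680) = 0.550260 substitutions/site.

0.5503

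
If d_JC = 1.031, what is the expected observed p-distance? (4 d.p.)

0.5603

p = (3/4)(1 − e^(−4d/3)) = 0.75 × (1 − e^(-1.374667)) = 0.75 × (1 − 0.252924) = 0.560307.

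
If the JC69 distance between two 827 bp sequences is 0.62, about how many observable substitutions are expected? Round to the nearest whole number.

Invert JC69: p = (3/4)(1 − e^(−4d/3)) = 0.75 × (1 − e^(-0.826667)) = 0.75 × (1 − 0.437505) = 0.421871.
Expected differing sites = pL ≈ 0.421871 × 827 = 348.887317 ≈ 349.

349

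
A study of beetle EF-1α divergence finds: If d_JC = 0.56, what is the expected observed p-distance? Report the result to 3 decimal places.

0.395

p = (3/4)(1 − e^(−4d/3)) = 0.75 × (1 − e^(-0.746667)) = 0.75 × (1 − 0.473944) = 0.394542.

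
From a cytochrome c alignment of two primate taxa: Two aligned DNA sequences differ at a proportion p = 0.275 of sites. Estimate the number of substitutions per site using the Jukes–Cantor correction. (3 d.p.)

d = −(3/4) ln(1 − 4p/3) = −0.75 ln(1 − 0.366667) = −0.75 ln(0.633333)
  = −0.75 × (-0.456759) = 0.342569 substitutions/site.

0.343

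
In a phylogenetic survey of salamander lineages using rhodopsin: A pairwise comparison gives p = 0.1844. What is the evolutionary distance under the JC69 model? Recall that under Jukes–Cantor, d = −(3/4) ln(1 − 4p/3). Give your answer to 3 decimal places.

0.212

d = −(3/4) ln(1 − 4p/3) = −0.75 ln(1 − 0.245867) = −0.75 ln(0.754133)
  = −0.75 × (-0.282187) = 0.211640 substitutions/site.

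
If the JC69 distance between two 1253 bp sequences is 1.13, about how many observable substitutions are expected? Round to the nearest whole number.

731

Invert JC69: p = (3/4)(1 − e^(−4d/3)) = 0.75 × (1 − e^(-1.506667)) = 0.75 × (1 − 0.221647) = 0.583765.
Expected differing sites = pL ≈ 0.583765 × 1253 = 731.457545 ≈ 731.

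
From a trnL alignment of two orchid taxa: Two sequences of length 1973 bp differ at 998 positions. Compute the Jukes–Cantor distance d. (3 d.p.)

p = 998/1973 ≈ 0.505829.
d = −(3/4) ln(1 − 4p/3) = −0.75 ln(1 − 0.674439) = −0.75 ln(0.325561)
  = −0.75 × (-1.122205) = 0.841654 substitutions/site.

0.842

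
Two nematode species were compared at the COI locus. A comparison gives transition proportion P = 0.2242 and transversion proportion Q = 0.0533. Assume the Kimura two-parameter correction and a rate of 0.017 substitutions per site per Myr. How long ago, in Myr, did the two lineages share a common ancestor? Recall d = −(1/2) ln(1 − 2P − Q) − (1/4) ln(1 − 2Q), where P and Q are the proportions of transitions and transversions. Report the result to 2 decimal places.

Under the Kimura two-parameter model, d = −½ ln(1 − 2P − Q) − ¼ ln(1 − 2Q).
1 − 2P − Q = 0.4983, giving −½ ln(0.4983) = 0.348276.
1 − 2Q = 0.8934, giving −¼ ln(0.8934) = 0.028180.
d = 0.348276 + 0.028180 = 0.376456.
Under a molecular clock d = 2μt, so t = d/(2μ) = 0.376456 / (2 × 0.017) = 11.07 Myr.

11.07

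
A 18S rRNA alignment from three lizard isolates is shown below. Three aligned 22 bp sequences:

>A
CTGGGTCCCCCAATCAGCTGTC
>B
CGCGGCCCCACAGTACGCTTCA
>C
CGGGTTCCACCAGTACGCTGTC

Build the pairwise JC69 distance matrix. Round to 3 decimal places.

A–B: 10/22 sites differ → p ≈ 0.454545, d = −0.75 ln(1 − 0.60606) = 0.698667 ≈ 0.699.
A–C: 6/22 sites differ → p ≈ 0.272727, d = −0.75 ln(1 − 0.363636) = 0.338988 ≈ 0.339.
B–C: 8/22 sites differ → p ≈ 0.363636, d = −0.75 ln(1 − 0.484848) = 0.497470 ≈ 0.497.

d(A,B) = 0.699, d(A,C) = 0.339, d(B,C) = 0.497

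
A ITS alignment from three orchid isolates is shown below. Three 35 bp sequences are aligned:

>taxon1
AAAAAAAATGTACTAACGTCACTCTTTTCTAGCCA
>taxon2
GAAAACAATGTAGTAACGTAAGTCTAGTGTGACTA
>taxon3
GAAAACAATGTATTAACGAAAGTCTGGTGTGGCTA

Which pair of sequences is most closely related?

taxon2 and taxon3

taxon1–taxon2: 11/35 differ, p = 0.314, d = 0.407.
taxon1–taxon3: 11/35 differ, p = 0.314, d = 0.407.
taxon2–taxon3: 4/35 differ, p = 0.114, d = 0.124.
The smallest distance is between taxon2 and taxon3.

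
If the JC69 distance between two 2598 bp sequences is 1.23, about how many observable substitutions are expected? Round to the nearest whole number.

Invert JC69: p = (3/4)(1 − e^(−4d/3)) = 0.75 × (1 − e^(-1.64)) = 0.75 × (1 − 0.193980) = 0.604515.
Expected differing sites = pL ≈ 0.604515 × 2598 = 1570.52997 ≈ 1571.

1571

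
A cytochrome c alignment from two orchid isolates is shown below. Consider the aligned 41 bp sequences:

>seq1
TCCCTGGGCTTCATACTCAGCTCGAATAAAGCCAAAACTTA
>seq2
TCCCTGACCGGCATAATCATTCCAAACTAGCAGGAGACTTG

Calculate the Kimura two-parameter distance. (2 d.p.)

0.68

Of 41 sites, 9 differences are transitions and 9 are transversions, so P = 9/41 ≈ 0.219512 and Q = 9/41 ≈ 0.219512.
Under the Kimura two-parameter model, d = −½ ln(1 − 2P − Q) − ¼ ln(1 − 2Q).
1 − 2P − Q = 0.341464, giving −½ ln(0.341464) = 0.537257.
1 − 2Q = 0.560976, giving −¼ ln(0.560976) = 0.144519.
d = 0.537257 + 0.144519 = 0.681776.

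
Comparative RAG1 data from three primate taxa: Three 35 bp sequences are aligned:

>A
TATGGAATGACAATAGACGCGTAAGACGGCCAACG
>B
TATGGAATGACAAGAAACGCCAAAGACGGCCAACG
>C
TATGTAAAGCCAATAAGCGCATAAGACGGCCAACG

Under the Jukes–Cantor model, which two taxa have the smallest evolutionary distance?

A–B: 4/35 differ, p = 0.114, d = 0.124.
A–C: 6/35 differ, p = 0.171, d = 0.195.
B–C: 7/35 differ, p = 0.200, d = 0.233.
The smallest distance is between A and B.

A and B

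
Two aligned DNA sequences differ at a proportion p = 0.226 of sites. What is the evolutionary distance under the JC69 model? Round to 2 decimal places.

d = −(3/4) ln(1 − 4p/3) = −0.75 ln(1 − 0.301333) = −0.75 ln(0.698667)
  = −0.75 × (-0.358581) = 0.268936 substitutions/site.

0.27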